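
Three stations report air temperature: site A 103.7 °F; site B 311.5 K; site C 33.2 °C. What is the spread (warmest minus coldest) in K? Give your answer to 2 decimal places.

6.63 K

site A: 103.7 °F = 39.833 °C.
site B: 311.5 K = 38.350 °C.
Spread: 39.833 − 33.200 = 6.633 °C.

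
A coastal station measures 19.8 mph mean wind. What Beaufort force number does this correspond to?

Beaufort force 5

19.8 mph = 8.9 m/s, which is Beaufort 5 (fresh breeze, 8.0–10.7 m/s).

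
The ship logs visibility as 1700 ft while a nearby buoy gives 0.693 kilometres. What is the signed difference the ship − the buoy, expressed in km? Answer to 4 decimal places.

-0.1748 km

the ship: 1700 ft = 0.518160 km.
Difference: 0.518160 − 0.693000 = -0.1748 km.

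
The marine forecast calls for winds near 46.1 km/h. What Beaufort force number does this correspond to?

46.1 km/h = 12.8 m/s, which is Beaufort 6 (strong breeze, 10.8–13.8 m/s).

Beaufort force 6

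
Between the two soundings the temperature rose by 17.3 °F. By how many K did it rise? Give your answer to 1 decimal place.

Converting a difference, only the 9/5 scale factor applies: ΔK = 17.3 × 0.5556 = 9.6 K.

9.6 K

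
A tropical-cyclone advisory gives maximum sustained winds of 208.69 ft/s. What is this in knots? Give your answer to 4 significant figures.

123.6 kt

1 ft/s = 0.592484 kt, so 208.69 × 0.592484 = 123.6 kt.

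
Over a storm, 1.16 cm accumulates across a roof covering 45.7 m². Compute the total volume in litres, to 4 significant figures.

Depth: 1.16 cm × 10 = 11.6 mm.
1 mm over 1 m² is 1 L, so volume = 11.6 × 45.7 = 530.12 L ≈ 530.1 L.

530.1 litres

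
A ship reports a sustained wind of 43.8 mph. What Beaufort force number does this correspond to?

Beaufort force 8

43.8 mph = 19.6 m/s, which is Beaufort 8 (gale, 17.2–20.7 m/s).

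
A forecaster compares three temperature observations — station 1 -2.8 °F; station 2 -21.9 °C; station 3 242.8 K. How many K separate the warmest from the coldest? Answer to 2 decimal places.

station 1: -2.8 °F = -19.333 °C.
station 3: 242.8 K = -30.350 °C.
Spread: (-19.333) − (-30.350) = 11.017 °C.

11.02 K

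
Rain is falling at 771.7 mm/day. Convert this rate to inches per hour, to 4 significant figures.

1.266 in/hour

771.7 mm/day × 0.0393701 in/mm × 0.0416667 day/hour = 1.266 in/hour.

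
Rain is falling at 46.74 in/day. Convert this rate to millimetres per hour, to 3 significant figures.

46.74 in/day × 25.4 mm/in × 0.0416667 day/hour = 49.5 mm/hour.

49.5 mm/hour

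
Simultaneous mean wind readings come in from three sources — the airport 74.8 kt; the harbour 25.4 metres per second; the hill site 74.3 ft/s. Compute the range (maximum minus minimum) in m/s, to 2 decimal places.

15.83 m/s

the airport: 74.8 kt = 38.4804 m/s.
the hill site: 74.3 ft/s = 22.6466 m/s.
Spread: 38.4804 − 22.6466 = 15.83 m/s.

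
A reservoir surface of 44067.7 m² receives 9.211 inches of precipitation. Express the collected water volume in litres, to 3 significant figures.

10300000 litres

Depth: 9.211 in × 25.4 = 233.9594 mm.
1 mm over 1 m² is 1 L, so volume = 233.9594 × 44067.7 = 10310053 L ≈ 10300000 L.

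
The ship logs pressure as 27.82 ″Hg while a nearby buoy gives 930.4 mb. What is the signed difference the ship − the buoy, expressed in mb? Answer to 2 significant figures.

the ship: 27.82 inHg = 942.09 mb.
Difference: 942.09 − 930.40 = 12 mb.

12 mb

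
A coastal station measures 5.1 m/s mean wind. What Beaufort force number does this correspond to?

Beaufort force 3

5.1 m/s lies in the Beaufort 3 band (gentle breeze, 3.4–5.4 m/s).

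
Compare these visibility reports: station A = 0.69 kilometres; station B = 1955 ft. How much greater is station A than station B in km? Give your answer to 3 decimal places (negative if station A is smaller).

station B: 1955 ft = 0.59588 km.
Difference: 0.69000 − 0.59588 = 0.094 km.

0.094 km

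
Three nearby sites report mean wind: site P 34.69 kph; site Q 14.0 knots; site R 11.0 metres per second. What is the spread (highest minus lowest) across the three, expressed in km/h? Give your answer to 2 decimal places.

site Q: 14.0 kt = 25.9280 km/h.
site R: 11.0 m/s = 39.6000 km/h.
Spread: 39.6000 − 25.9280 = 13.67 km/h.

13.67 km/h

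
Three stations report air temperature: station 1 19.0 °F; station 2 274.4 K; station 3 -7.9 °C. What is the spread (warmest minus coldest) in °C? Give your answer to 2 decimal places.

station 1: 19.0 °F = -7.222 °C.
station 2: 274.4 K = 1.250 °C.
Spread: 1.250 − (-7.900) = 9.150 °C.

9.15 °C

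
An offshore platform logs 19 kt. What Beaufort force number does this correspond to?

19 kt lies in the Beaufort 5 band (fresh breeze, 17–21 kt).

Beaufort force 5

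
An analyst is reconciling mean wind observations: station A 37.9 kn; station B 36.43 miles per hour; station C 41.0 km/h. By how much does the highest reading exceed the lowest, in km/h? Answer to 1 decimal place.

station A: 37.9 kt = 70.191 km/h.
station B: 36.43 mph = 58.628 km/h.
Spread: 70.191 − 41.000 = 29.2 km/h.

29.2 km/h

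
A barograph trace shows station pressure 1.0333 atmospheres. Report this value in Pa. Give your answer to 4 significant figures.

1 atm = 101325 Pa, so 1.0333 × 101325 = 104700 Pa.

104700 Pa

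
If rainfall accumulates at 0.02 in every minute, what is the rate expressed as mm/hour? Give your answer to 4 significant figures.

30.48 mm/hour

0.02 in/minute × 25.4 mm/in × 60 minute/hour = 30.48 mm/hour.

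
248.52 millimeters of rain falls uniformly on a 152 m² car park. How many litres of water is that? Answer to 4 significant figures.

37780 litres

1 mm over 1 m² is 1 L, so volume = 248.52 × 152 = 37775.04 L ≈ 37780 L.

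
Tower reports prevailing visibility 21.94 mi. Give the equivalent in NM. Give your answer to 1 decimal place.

1 SM = 0.868976 nmi, so 21.94 × 0.868976 = 19.1 nmi.

19.1 nmi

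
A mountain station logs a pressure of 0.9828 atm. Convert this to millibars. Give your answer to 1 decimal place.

995.8 mb

1 atm = 1013.25 mb, so 0.9828 × 1013.25 = 995.8 mb.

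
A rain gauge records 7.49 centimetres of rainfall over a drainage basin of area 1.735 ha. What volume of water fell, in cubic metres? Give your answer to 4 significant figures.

Depth: 7.49 cm × 10 = 74.9 mm.
Area: 1.735 ha = 17350 m².
1 mm over 1 m² is 1 L, so volume = 74.9 × 17350 = 1299515 L = 1300 m³.

1300 cubic metres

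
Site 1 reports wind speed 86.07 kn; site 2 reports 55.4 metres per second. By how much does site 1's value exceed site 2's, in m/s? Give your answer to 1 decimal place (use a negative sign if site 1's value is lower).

site 1: 86.07 kt = 44.278 m/s.
Difference: 44.278 − 55.400 = -11.1 m/s.

-11.1 m/s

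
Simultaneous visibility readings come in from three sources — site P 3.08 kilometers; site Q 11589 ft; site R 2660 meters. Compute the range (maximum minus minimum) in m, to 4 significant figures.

site P: 3.08 km = 3080.000 m.
site Q: 11589 ft = 3532.327 m.
Spread: 3532.327 − 2660.000 = 872.3 m.

872.3 m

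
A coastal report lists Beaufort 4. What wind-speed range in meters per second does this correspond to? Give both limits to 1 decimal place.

Beaufort 4 (moderate breeze) spans 5.5–7.9 m/s.

5.5 to 7.9 m/s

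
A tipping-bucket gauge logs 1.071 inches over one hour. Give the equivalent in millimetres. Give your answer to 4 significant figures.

1 in = 25.4 mm, so 1.071 × 25.4 = 27.20 mm.

27.20 mm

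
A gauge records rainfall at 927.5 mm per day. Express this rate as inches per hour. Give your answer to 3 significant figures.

927.5 mm/day × 0.0393701 in/mm × 0.0416667 day/hour = 1.52 in/hour.

1.52 in/hour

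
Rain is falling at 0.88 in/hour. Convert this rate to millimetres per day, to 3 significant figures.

536 mm/day

0.88 in/hour × 25.4 mm/in × 24 hour/day = 536 mm/day.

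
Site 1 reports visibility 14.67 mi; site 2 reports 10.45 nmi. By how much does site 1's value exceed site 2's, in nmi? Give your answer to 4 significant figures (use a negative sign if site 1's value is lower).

2.298 nmi

site 1: 14.67 SM = 12.74788 nmi.
Difference: 12.74788 − 10.45000 = 2.298 nmi.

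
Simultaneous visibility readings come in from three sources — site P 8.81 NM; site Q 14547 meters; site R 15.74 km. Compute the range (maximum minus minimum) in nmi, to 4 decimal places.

0.9552 nmi

site Q: 14547 m = 7.854752 nmi.
site R: 15.74 km = 8.498920 nmi.
Spread: 8.810000 − 7.854752 = 0.9552 nmi.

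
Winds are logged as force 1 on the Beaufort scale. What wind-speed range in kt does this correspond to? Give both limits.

Beaufort 1 (light air) spans 1–3 knots.

1 to 3 kt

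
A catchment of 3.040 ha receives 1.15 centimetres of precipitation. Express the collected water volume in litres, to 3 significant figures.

350000 litres

Depth: 1.15 cm × 10 = 11.5 mm.
Area: 3.040 ha = 30400 m².
1 mm over 1 m² is 1 L, so volume = 11.5 × 30400 = 349600 L ≈ 350000 L.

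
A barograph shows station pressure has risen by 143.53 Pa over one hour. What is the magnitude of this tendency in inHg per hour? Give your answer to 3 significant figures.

0.0424 inHg per hour

143.53 Pa / 1 h × 0.0002953 inHg/Pa = 0.0424 inHg/h.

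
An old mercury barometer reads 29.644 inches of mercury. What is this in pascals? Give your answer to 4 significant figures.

1 inHg = 3386.39 Pa, so 29.644 × 3386.39 = 100400 Pa.

100400 Pa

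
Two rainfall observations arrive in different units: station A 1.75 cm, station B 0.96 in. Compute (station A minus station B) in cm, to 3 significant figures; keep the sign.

-0.688 cm

station B: 0.96 in = 2.43840 cm.
Difference: 1.75000 − 2.43840 = -0.688 cm.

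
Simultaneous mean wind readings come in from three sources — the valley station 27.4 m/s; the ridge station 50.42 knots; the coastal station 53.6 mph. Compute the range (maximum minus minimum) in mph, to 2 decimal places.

the valley station: 27.4 m/s = 61.2921 mph.
the ridge station: 50.42 kt = 58.0223 mph.
Spread: 61.2921 − 53.6000 = 7.69 mph.

7.69 mph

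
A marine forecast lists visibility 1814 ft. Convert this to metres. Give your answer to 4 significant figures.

552.9 m

1 ft = 0.3048 m, so 1814 × 0.3048 = 552.9 m.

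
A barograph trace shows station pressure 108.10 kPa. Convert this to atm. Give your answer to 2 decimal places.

1.07 atm

1 kPa = 0.00986923 atm, so 108.10 × 0.00986923 = 1.07 atm.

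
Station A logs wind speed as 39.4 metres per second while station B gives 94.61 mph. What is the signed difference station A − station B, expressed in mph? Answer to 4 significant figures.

station A: 39.4 m/s = 88.13529 mph.
Difference: 88.13529 − 94.61000 = -6.475 mph.

-6.475 mph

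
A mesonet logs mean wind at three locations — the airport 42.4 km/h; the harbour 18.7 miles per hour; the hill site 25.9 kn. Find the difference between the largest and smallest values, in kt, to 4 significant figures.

9.650 kt

the airport: 42.4 km/h = 22.89417 kt.
the harbour: 18.7 mph = 16.24986 kt.
Spread: 25.90000 − 16.24986 = 9.650 kt.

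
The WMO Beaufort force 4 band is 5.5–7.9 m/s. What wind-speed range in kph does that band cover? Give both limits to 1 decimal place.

19.8 to 28.4 km/h

5.5–7.9 m/s × 3.6 = 19.8–28.4 km/h.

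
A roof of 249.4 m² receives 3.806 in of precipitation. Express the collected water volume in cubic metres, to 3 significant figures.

Depth: 3.806 in × 25.4 = 96.6724 mm.
1 mm over 1 m² is 1 L, so volume = 96.6724 × 249.4 = 24110.097 L = 24.1 m³.

24.1 cubic metres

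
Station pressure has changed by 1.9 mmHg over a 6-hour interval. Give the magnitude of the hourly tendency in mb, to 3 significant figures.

1.9 mmHg / 6 h × 1.33322 mb/mmHg = 0.422 mb/h.

0.422 mb per hour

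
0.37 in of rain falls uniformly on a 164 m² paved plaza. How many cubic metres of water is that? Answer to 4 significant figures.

1.541 cubic metres

Depth: 0.37 in × 25.4 = 9.398 mm.
1 mm over 1 m² is 1 L, so volume = 9.398 × 164 = 1541.272 L = 1.541 m³.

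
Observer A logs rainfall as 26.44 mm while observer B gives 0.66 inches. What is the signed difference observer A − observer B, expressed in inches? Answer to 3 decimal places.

0.381 in

observer A: 26.44 mm = 1.04094 in.
Difference: 1.04094 − 0.66000 = 0.381 in.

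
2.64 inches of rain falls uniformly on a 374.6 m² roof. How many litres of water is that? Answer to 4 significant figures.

25120 litres

Depth: 2.64 in × 25.4 = 67.056 mm.
1 mm over 1 m² is 1 L, so volume = 67.056 × 374.6 = 25119.178 L ≈ 25120 L.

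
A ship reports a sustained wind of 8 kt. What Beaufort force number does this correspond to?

Beaufort force 3

8 kt lies in the Beaufort 3 band (gentle breeze, 7–10 kt).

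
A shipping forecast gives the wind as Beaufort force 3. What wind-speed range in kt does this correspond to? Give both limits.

Beaufort 3 (gentle breeze) spans 7–10 knots.

7 to 10 kt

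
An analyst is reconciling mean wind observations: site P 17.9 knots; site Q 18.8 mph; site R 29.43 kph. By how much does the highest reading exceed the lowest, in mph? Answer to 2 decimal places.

2.31 mph

site P: 17.9 kt = 20.5990 mph.
site R: 29.43 km/h = 18.2870 mph.
Spread: 20.5990 − 18.2870 = 2.31 mph.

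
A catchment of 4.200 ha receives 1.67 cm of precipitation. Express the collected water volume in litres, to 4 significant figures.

Depth: 1.67 cm × 10 = 16.7 mm.
Area: 4.200 ha = 42000 m².
1 mm over 1 m² is 1 L, so volume = 16.7 × 42000 = 701400 L.

701400 litres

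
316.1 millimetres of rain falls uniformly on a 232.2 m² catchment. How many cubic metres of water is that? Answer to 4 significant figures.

73.40 cubic metres

1 mm over 1 m² is 1 L, so volume = 316.1 × 232.2 = 73398.42 L = 73.40 m³.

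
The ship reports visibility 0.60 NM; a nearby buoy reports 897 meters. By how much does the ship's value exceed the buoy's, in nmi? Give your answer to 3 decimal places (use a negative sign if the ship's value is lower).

0.116 nmi

the buoy: 897 m = 0.48434 nmi.
Difference: 0.60000 − 0.48434 = 0.116 nmi.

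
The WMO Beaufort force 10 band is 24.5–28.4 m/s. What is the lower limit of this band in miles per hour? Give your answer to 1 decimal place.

54.8 mph

24.5–28.4 m/s × 2.237 = 54.8–63.5 mph.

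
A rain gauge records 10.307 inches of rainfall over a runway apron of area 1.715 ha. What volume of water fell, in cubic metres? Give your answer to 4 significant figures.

4490 cubic metres

Depth: 10.307 in × 25.4 = 261.7978 mm.
Area: 1.715 ha = 17150 m².
1 mm over 1 m² is 1 L, so volume = 261.7978 × 17150 = 4489832.3 L = 4490 m³.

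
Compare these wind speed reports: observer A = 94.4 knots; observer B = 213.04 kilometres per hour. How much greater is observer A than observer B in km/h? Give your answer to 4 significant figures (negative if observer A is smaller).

-38.21 km/h

observer A: 94.4 kt = 174.8288 km/h.
Difference: 174.8288 − 213.0400 = -38.21 km/h.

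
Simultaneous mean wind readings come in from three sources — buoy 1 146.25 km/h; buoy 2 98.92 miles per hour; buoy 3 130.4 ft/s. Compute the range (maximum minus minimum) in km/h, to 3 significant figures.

16.1 km/h

buoy 2: 98.92 mph = 159.196 km/h.
buoy 3: 130.4 ft/s = 143.085 km/h.
Spread: 159.196 − 143.085 = 16.1 km/h.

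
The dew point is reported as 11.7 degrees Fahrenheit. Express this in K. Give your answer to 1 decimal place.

261.9 K

First to °C: -11.28 °C.
Then to K: 261.9 K.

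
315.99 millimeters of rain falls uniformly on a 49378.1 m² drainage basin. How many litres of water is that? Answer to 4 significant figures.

15600000 litres

1 mm over 1 m² is 1 L, so volume = 315.99 × 49378.1 = 15602986 L ≈ 15600000 L.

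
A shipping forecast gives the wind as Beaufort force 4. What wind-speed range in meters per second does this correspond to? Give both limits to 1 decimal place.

Beaufort 4 (moderate breeze) spans 5.5–7.9 m/s.

5.5 to 7.9 m/s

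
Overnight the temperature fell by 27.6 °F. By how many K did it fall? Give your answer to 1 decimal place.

15.3 K

Converting a difference, only the 9/5 scale factor applies: ΔK = 27.6 × 0.5556 = 15.3 K.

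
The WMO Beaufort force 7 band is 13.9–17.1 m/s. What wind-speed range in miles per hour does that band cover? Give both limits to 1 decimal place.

31.1 to 38.3 mph

13.9–17.1 m/s × 2.237 = 31.1–38.3 mph.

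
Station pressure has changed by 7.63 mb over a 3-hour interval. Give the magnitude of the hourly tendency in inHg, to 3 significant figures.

7.63 mb / 3 h × 0.02953 inHg/mb = 0.0751 inHg/h.

0.0751 inHg per hour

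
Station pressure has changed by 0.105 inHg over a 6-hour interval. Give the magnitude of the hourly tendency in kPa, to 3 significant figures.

0.0593 kPa per hour

0.105 inHg / 6 h × 3.38639 kPa/inHg = 0.0593 kPa/h.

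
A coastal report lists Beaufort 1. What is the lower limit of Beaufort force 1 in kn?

Beaufort 1 (light air) spans 1–3 knots.

1 kt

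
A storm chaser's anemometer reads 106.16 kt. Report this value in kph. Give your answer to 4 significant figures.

1 kt = 1.852 km/h, so 106.16 × 1.852 = 196.6 km/h.

196.6 km/h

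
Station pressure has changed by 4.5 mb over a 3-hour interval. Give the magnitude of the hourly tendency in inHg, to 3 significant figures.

0.0443 inHg per hour

4.5 mb / 3 h × 0.02953 inHg/mb = 0.0443 inHg/h.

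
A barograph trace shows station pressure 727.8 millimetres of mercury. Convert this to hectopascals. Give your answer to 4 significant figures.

1 mmHg = 1.33322 hPa, so 727.8 × 1.33322 = 970.3 hPa.

970.3 hPa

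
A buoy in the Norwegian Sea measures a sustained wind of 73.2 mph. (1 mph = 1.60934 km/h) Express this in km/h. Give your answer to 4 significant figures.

1 mph = 1.60934 km/h, so 73.2 × 1.60934 = 117.8 km/h.

117.8 km/h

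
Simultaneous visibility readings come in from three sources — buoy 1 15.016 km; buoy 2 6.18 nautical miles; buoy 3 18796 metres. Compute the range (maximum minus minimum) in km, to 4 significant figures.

buoy 2: 6.18 nmi = 11.44536 km.
buoy 3: 18796 m = 18.79600 km.
Spread: 18.79600 − 11.44536 = 7.351 km.

7.351 km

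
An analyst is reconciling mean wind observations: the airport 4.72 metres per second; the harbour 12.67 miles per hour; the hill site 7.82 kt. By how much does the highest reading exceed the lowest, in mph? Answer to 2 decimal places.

3.67 mph

the airport: 4.72 m/s = 10.5583 mph.
the hill site: 7.82 kt = 8.9991 mph.
Spread: 12.6700 − 8.9991 = 3.67 mph.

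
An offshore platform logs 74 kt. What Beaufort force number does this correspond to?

Beaufort force 12

74 kt lies in the Beaufort 12 band (hurricane force, ≥64 kt).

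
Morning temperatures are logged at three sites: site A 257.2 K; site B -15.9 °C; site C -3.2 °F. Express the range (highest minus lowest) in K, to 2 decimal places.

site A: 257.2 K = -15.950 °C.
site C: -3.2 °F = -19.556 °C.
Spread: (-15.900) − (-19.556) = 3.656 °C.

3.66 K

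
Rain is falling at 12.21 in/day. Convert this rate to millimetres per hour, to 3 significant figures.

12.9 mm/hour

12.21 in/day × 25.4 mm/in × 0.0416667 day/hour = 12.9 mm/hour.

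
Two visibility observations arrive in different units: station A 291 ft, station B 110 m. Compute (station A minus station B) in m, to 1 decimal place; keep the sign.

station A: 291 ft = 88.697 m.
Difference: 88.697 − 110.000 = -21.3 m.

-21.3 m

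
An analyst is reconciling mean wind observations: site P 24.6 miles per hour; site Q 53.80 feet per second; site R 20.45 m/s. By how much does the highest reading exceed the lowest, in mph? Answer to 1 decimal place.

21.1 mph

site Q: 53.80 ft/s = 36.682 mph.
site R: 20.45 m/s = 45.745 mph.
Spread: 45.745 − 24.600 = 21.1 mph.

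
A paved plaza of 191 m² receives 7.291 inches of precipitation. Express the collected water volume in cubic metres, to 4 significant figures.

Depth: 7.291 in × 25.4 = 185.1914 mm.
1 mm over 1 m² is 1 L, so volume = 185.1914 × 191 = 35371.557 L = 35.37 m³.

35.37 cubic metres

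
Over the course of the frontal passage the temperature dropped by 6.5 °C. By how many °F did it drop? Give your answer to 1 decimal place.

Converting a difference, only the 9/5 scale factor applies: Δ°F = 6.5 × 1.8 = 11.7 °F.

11.7 °F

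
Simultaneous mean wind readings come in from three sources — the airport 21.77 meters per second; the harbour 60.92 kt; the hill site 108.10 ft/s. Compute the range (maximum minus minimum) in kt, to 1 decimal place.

the airport: 21.77 m/s = 42.317 kt.
the hill site: 108.10 ft/s = 64.047 kt.
Spread: 64.047 − 42.317 = 21.7 kt.

21.7 kt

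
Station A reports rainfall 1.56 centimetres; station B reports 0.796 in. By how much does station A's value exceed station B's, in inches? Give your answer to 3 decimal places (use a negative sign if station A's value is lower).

-0.182 in

station A: 1.56 cm = 0.61417 in.
Difference: 0.61417 − 0.79600 = -0.182 in.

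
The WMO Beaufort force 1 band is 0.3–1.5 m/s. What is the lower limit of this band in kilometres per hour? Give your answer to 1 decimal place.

1.1 km/h

0.3–1.5 m/s × 3.6 = 1.1–5.4 km/h.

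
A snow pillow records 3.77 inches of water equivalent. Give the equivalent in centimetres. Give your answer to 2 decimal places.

1 in = 2.54 cm, so 3.77 × 2.54 = 9.58 cm.

9.58 cm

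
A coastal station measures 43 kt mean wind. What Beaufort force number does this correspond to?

43 kt lies in the Beaufort 9 band (strong gale, 41–47 kt).

Beaufort force 9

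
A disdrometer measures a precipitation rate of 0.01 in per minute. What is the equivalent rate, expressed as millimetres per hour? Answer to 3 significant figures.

15.2 mm/hour

0.01 in/minute × 25.4 mm/in × 60 minute/hour = 15.2 mm/hour.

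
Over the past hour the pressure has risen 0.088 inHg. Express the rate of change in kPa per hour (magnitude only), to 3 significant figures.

0.298 kPa per hour

0.088 inHg / 1 h × 3.38639 kPa/inHg = 0.298 kPa/h.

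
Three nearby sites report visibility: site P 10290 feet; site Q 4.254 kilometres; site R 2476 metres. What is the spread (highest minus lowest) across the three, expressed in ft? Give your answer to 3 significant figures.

5830 ft

site Q: 4.254 km = 13956.69 ft.
site R: 2476 m = 8123.36 ft.
Spread: 13956.69 − 8123.36 = 5830 ft.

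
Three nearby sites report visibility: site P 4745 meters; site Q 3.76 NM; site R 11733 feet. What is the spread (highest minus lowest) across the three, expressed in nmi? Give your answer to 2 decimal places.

1.83 nmi

site P: 4745 m = 2.5621 nmi.
site R: 11733 ft = 1.9310 nmi.
Spread: 3.7600 − 1.9310 = 1.83 nmi.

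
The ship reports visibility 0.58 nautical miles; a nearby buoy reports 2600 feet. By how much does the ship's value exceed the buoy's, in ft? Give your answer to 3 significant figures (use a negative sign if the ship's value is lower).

the ship: 0.58 nmi = 3524.15 ft.
Difference: 3524.15 − 2600.00 = 924 ft.

924 ft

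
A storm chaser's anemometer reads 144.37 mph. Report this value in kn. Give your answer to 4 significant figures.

1 mph = 0.868976 kt, so 144.37 × 0.868976 = 125.5 kt.

125.5 kt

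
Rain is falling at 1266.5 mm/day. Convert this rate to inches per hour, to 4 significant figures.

2.078 in/hour

1266.5 mm/day × 0.0393701 in/mm × 0.0416667 day/hour = 2.078 in/hour.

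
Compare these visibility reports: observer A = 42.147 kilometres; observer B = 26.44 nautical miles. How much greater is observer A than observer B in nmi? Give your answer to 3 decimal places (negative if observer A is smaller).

observer A: 42.147 km = 22.75756 nmi.
Difference: 22.75756 − 26.44000 = -3.682 nmi.

-3.682 nmi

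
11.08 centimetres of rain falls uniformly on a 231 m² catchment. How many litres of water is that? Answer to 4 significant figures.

Depth: 11.08 cm × 10 = 110.8 mm.
1 mm over 1 m² is 1 L, so volume = 110.8 × 231 = 25594.8 L ≈ 25590 L.

25590 litres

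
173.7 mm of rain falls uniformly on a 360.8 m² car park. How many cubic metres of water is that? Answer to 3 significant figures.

62.7 cubic metres

1 mm over 1 m² is 1 L, so volume = 173.7 × 360.8 = 62670.96 L = 62.7 m³.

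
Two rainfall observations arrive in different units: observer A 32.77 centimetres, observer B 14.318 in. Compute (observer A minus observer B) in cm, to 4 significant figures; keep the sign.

observer B: 14.318 in = 36.36772 cm.
Difference: 32.77000 − 36.36772 = -3.598 cm.

-3.598 cm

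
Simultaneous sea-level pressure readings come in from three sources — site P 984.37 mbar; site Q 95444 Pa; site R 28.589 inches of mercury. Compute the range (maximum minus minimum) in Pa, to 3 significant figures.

2990 Pa

site P: 984.37 mb = 98437.00 Pa.
site R: 28.589 inHg = 96813.48 Pa.
Spread: 98437.00 − 95444.00 = 2990 Pa.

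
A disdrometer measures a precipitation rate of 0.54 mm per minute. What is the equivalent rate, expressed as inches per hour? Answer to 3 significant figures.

0.54 mm/minute × 0.0393701 in/mm × 60 minute/hour = 1.28 in/hour.

1.28 in/hour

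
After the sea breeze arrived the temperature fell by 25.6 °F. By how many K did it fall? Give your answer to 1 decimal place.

For a temperature change the 32° offset cancels: ΔK = 25.6 × 0.5556 = 14.2 K.

14.2 K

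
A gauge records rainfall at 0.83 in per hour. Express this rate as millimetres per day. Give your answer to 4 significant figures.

506.0 mm/day

0.83 in/hour × 25.4 mm/in × 24 hour/day = 506.0 mm/day.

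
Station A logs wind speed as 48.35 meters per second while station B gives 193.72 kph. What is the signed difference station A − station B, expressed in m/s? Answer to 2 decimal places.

-5.46 m/s

station B: 193.72 km/h = 53.8111 m/s.
Difference: 48.3500 − 53.8111 = -5.46 m/s.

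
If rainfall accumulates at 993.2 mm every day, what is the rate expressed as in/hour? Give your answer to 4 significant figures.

993.2 mm/day × 0.0393701 in/mm × 0.0416667 day/hour = 1.629 in/hour.

1.629 in/hour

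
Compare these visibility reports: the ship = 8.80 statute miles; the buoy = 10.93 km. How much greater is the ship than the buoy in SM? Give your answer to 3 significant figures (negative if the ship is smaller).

the buoy: 10.93 km = 6.7916 SM.
Difference: 8.8000 − 6.7916 = 2.01 SM.

2.01 SM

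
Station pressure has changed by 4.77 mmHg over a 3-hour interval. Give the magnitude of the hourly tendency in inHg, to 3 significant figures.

0.0626 inHg per hour

4.77 mmHg / 3 h × 0.0393701 inHg/mmHg = 0.0626 inHg/h.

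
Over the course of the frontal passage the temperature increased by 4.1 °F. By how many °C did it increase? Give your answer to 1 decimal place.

Converting a difference, only the 9/5 scale factor applies: Δ°C = 4.1 × 0.5556 = 2.3 °C.

2.3 °C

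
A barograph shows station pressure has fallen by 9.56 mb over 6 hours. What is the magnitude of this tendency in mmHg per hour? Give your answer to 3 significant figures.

1.20 mmHg per hour

9.56 mb / 6 h × 0.750062 mmHg/mb = 1.20 mmHg/h.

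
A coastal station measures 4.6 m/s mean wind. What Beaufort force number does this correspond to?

4.6 m/s lies in the Beaufort 3 band (gentle breeze, 3.4–5.4 m/s).

Beaufort force 3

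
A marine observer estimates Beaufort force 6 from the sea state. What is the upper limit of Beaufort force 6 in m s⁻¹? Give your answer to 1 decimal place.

Beaufort 6 (strong breeze) spans 10.8–13.8 m/s.

13.8 m/s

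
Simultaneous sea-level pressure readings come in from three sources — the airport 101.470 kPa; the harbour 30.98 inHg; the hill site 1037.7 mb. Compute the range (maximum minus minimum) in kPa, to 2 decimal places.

3.44 kPa

the harbour: 30.98 inHg = 104.9103 kPa.
the hill site: 1037.7 mb = 103.7700 kPa.
Spread: 104.9103 − 101.4700 = 3.44 kPa.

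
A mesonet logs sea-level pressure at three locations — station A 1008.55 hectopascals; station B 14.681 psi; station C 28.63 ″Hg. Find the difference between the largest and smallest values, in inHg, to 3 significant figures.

station A: 1008.55 hPa = 29.7825 inHg.
station B: 14.681 psi = 29.8908 inHg.
Spread: 29.8908 − 28.6300 = 1.26 inHg.

1.26 inHg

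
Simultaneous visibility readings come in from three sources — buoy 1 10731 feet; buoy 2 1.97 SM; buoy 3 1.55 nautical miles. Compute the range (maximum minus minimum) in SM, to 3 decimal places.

buoy 1: 10731 ft = 2.03239 SM.
buoy 3: 1.55 nmi = 1.78371 SM.
Spread: 2.03239 − 1.78371 = 0.249 SM.

0.249 SM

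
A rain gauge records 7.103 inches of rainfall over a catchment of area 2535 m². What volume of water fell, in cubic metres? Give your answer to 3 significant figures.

457 cubic metres

Depth: 7.103 in × 25.4 = 180.4162 mm.
1 mm over 1 m² is 1 L, so volume = 180.4162 × 2535 = 457355.07 L = 457 m³.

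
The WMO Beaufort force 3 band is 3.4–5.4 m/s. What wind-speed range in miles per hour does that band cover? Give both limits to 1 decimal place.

7.6 to 12.1 mph

3.4–5.4 m/s × 2.237 = 7.6–12.1 mph.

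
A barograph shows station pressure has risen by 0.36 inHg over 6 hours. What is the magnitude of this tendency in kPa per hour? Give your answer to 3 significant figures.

0.36 inHg / 6 h × 3.38639 kPa/inHg = 0.203 kPa/h.

0.203 kPa per hour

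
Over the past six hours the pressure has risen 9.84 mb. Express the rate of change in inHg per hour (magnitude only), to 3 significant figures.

0.0484 inHg per hour

9.84 mb / 6 h × 0.02953 inHg/mb = 0.0484 inHg/h.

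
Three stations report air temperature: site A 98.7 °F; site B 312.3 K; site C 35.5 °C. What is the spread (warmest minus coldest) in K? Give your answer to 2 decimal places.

site A: 98.7 °F = 37.056 °C.
site B: 312.3 K = 39.150 °C.
Spread: 39.150 − 35.500 = 3.650 °C.

3.65 K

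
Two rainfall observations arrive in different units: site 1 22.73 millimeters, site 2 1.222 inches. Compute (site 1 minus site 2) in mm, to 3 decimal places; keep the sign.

-8.309 mm

site 2: 1.222 in = 31.03880 mm.
Difference: 22.73000 − 31.03880 = -8.309 mm.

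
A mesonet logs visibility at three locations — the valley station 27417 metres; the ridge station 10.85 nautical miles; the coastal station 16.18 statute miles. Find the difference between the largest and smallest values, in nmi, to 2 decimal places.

3.95 nmi

the valley station: 27417 m = 14.8040 nmi.
the coastal station: 16.18 SM = 14.0600 nmi.
Spread: 14.8040 − 10.8500 = 3.95 nmi.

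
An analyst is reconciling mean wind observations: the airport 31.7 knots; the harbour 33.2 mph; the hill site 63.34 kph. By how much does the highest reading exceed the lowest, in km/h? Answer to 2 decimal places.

9.91 km/h

the airport: 31.7 kt = 58.7084 km/h.
the harbour: 33.2 mph = 53.4302 km/h.
Spread: 63.3400 − 53.4302 = 9.91 km/h.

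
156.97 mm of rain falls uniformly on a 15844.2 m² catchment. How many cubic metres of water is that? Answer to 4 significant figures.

2487 cubic metres

1 mm over 1 m² is 1 L, so volume = 156.97 × 15844.2 = 2487064.1 L = 2487 m³.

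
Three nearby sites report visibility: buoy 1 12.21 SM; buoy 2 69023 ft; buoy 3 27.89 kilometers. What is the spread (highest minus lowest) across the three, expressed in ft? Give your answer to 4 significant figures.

27030 ft

buoy 1: 12.21 SM = 64468.80 ft.
buoy 3: 27.89 km = 91502.62 ft.
Spread: 91502.62 − 64468.80 = 27030 ft.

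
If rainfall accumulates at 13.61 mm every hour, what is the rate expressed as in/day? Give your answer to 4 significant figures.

13.61 mm/hour × 0.0393701 in/mm × 24 hour/day = 12.86 in/day.

12.86 in/day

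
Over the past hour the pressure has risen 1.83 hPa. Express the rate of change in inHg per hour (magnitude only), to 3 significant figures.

1.83 hPa / 1 h × 0.02953 inHg/hPa = 0.0540 inHg/h.

0.0540 inHg per hour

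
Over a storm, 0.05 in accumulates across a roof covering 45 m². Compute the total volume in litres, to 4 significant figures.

57.15 litres

Depth: 0.05 in × 25.4 = 1.27 mm.
1 mm over 1 m² is 1 L, so volume = 1.27 × 45 = 57.15 L.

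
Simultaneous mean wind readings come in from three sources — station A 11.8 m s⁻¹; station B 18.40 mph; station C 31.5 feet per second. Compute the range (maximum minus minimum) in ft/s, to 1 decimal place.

11.7 ft/s

station A: 11.8 m/s = 38.714 ft/s.
station B: 18.40 mph = 26.987 ft/s.
Spread: 38.714 − 26.987 = 11.7 ft/s.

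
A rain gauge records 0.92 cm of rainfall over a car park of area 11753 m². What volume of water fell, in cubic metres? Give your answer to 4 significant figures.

Depth: 0.92 cm × 10 = 9.2 mm.
1 mm over 1 m² is 1 L, so volume = 9.2 × 11753 = 108127.6 L = 108.1 m³.

108.1 cubic metres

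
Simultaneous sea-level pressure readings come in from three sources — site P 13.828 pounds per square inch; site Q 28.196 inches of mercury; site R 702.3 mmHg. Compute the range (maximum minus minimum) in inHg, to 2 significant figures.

site P: 13.828 psi = 28.1541 inHg.
site R: 702.3 mmHg = 27.6496 inHg.
Spread: 28.1960 − 27.6496 = 0.55 inHg.

0.55 inHg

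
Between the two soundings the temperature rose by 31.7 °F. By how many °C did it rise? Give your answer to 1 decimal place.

For a temperature change the 32° offset cancels: Δ°C = 31.7 × 0.5556 = 17.6 °C.

17.6 °C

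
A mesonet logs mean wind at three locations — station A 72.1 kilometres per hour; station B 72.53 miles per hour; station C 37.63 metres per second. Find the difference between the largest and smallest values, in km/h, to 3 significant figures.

station B: 72.53 mph = 116.726 km/h.
station C: 37.63 m/s = 135.468 km/h.
Spread: 135.468 − 72.100 = 63.4 km/h.

63.4 km/h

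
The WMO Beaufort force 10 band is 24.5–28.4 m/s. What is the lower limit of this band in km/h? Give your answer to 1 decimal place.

88.2 km/h

24.5–28.4 m/s × 3.6 = 88.2–102.2 km/h.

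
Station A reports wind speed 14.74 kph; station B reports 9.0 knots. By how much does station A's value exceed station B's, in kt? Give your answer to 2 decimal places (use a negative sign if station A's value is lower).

-1.04 kt

station A: 14.74 km/h = 7.9590 kt.
Difference: 7.9590 − 9.0000 = -1.04 kt.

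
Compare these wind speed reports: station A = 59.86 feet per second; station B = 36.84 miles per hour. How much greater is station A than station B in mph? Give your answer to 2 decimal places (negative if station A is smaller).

station A: 59.86 ft/s = 40.8136 mph.
Difference: 40.8136 − 36.8400 = 3.97 mph.

3.97 mph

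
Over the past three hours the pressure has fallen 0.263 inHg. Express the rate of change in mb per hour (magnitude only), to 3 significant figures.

2.97 mb per hour

0.263 inHg / 3 h × 33.8639 mb/inHg = 2.97 mb/h.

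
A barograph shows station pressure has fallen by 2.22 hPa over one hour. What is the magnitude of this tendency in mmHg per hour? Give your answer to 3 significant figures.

1.67 mmHg per hour

2.22 hPa / 1 h × 0.750062 mmHg/hPa = 1.67 mmHg/h.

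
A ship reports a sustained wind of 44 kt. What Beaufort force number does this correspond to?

44 kt lies in the Beaufort 9 band (strong gale, 41–47 kt).

Beaufort force 9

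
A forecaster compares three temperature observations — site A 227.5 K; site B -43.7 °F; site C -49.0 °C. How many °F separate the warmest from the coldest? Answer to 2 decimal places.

site A: 227.5 K = -45.650 °C.
site B: -43.7 °F = -42.056 °C.
Spread: (-42.056) − (-49.000) = 6.944 °C = 12.50 °F.

12.50 °F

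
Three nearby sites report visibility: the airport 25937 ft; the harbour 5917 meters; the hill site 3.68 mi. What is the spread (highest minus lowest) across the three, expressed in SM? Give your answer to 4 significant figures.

the airport: 25937 ft = 4.91231 SM.
the harbour: 5917 m = 3.67665 SM.
Spread: 4.91231 − 3.67665 = 1.236 SM.

1.236 SM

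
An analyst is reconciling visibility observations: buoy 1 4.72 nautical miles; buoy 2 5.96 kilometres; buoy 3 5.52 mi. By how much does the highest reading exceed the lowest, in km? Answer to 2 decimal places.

buoy 1: 4.72 nmi = 8.7414 km.
buoy 3: 5.52 SM = 8.8836 km.
Spread: 8.8836 − 5.9600 = 2.92 km.

2.92 km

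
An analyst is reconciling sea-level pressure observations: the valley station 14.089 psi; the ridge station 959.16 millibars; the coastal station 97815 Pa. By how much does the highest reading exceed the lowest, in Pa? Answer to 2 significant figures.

1900 Pa

the valley station: 14.089 psi = 97140.24 Pa.
the ridge station: 959.16 mb = 95916.00 Pa.
Spread: 97815.00 − 95916.00 = 1900 Pa.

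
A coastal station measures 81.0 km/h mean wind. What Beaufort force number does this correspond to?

81.0 km/h = 22.5 m/s, which is Beaufort 9 (strong gale, 20.8–24.4 m/s).

Beaufort force 9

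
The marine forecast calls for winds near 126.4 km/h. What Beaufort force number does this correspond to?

126.4 km/h = 35.1 m/s, which is Beaufort 12 (hurricane force, ≥32.7 m/s).

Beaufort force 12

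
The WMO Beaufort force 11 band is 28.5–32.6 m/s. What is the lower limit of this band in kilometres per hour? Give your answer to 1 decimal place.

28.5–32.6 m/s × 3.6 = 102.6–117.4 km/h.

102.6 km/h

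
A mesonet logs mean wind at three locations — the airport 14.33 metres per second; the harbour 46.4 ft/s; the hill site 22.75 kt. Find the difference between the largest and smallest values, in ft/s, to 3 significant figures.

8.62 ft/s

the airport: 14.33 m/s = 47.0144 ft/s.
the hill site: 22.75 kt = 38.3977 ft/s.
Spread: 47.0144 − 38.3977 = 8.62 ft/s.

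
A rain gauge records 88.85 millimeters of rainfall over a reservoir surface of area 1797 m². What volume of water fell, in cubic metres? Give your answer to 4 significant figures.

159.7 cubic metres

1 mm over 1 m² is 1 L, so volume = 88.85 × 1797 = 159663.45 L = 159.7 m³.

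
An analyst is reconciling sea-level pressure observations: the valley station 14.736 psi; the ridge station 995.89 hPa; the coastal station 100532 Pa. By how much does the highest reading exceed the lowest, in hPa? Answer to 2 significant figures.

the valley station: 14.736 psi = 1016.01 hPa.
the coastal station: 100532 Pa = 1005.32 hPa.
Spread: 1016.01 − 995.89 = 20 hPa.

20 hPa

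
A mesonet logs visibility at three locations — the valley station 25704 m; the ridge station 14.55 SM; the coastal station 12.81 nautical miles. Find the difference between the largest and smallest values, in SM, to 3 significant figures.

the valley station: 25704 m = 15.9717 SM.
the coastal station: 12.81 nmi = 14.7415 SM.
Spread: 15.9717 − 14.5500 = 1.42 SM.

1.42 SM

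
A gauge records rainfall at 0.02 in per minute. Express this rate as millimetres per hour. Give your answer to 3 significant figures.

0.02 in/minute × 25.4 mm/in × 60 minute/hour = 30.5 mm/hour.

30.5 mm/hour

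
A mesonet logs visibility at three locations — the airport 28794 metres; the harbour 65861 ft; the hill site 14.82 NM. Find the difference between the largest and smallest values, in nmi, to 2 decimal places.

4.71 nmi

the airport: 28794 m = 15.5475 nmi.
the harbour: 65861 ft = 10.8393 nmi.
Spread: 15.5475 − 10.8393 = 4.71 nmi.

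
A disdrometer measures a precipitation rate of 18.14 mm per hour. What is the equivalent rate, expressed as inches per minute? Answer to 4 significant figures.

18.14 mm/hour × 0.0393701 in/mm × 0.0166667 hour/minute = 0.01190 in/minute.

0.01190 in/minute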